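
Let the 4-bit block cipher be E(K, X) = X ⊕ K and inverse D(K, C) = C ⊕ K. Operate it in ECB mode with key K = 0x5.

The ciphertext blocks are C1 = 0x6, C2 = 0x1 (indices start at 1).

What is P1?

P1 = 0x3

ECB decryption: P_i = D(K, C_i).
P1: D(K, 0x6) = 0x3.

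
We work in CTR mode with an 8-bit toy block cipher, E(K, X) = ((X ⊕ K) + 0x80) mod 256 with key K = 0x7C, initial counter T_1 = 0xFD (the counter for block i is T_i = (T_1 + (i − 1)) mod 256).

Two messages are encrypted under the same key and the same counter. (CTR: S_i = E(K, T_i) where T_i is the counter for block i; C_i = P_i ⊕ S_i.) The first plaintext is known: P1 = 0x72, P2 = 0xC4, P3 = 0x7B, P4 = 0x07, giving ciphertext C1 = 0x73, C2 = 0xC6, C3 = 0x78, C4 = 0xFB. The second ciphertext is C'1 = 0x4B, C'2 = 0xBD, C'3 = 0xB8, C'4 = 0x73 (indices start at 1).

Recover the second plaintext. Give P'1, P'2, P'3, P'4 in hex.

In CTR with a reused counter, both messages share the same keystream S_i, so C_i ⊕ C'_i = P_i ⊕ P'_i and thus P'_i = P_i ⊕ C_i ⊕ C'_i.
P'1: 0x72 ⊕ 0x73 ⊕ 0x4B = 0x4A.
P'2: 0xC4 ⊕ 0xC6 ⊕ 0xBD = 0xBF.
P'3: 0x7B ⊕ 0x78 ⊕ 0xB8 = 0xBB.
P'4: 0x07 ⊕ 0xFB ⊕ 0x73 = 0x8F.

P'1 = 0x4A, P'2 = 0xBF, P'3 = 0xBB, P'4 = 0x8F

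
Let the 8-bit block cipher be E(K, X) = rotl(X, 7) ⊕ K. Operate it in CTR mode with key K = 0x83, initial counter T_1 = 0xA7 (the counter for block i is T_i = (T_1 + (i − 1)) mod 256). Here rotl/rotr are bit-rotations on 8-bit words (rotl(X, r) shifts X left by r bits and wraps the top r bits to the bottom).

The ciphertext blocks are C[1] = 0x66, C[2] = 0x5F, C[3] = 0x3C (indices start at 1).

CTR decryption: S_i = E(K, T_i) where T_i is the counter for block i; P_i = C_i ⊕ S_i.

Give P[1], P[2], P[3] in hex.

P[1]: T = 0xA7, S = E(K, T) = 0x50; 0x66 ⊕ 0x50 = 0x36.
P[2]: T = 0xA8, S = E(K, T) = 0xD7; 0x5F ⊕ 0xD7 = 0x88.
P[3]: T = 0xA9, S = E(K, T) = 0x57; 0x3C ⊕ 0x57 = 0x6B.

P[1] = 0x36, P[2] = 0x88, P[3] = 0x6B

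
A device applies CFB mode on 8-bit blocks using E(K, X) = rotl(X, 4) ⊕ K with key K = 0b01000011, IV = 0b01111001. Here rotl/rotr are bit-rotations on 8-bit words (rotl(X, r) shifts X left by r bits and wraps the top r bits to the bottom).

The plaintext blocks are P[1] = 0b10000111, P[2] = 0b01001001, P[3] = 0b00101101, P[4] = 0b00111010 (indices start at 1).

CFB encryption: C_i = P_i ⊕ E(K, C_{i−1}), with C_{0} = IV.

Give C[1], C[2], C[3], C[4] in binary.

C[1]: E(K, 0b01111001) = 0b11010100; 0b10000111 ⊕ 0b11010100 = 0b01010011.
C[2]: E(K, 0b01010011) = 0b01110110; 0b01001001 ⊕ 0b01110110 = 0b00111111.
C[3]: E(K, 0b00111111) = 0b10110000; 0b00101101 ⊕ 0b10110000 = 0b10011101.
C[4]: E(K, 0b10011101) = 0b10011010; 0b00111010 ⊕ 0b10011010 = 0b10100000.

C[1] = 0b01010011, C[2] = 0b00111111, C[3] = 0b10011101, C[4] = 0b10100000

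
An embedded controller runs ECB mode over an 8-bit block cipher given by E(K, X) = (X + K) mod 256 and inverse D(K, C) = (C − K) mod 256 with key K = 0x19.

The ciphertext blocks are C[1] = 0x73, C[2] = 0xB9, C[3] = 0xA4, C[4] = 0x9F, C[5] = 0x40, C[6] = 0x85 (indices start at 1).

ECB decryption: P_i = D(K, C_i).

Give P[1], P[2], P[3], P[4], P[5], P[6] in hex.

P[1]: D(K, 0x73) = 0x5A.
P[2]: D(K, 0xB9) = 0xA0.
P[3]: D(K, 0xA4) = 0x8B.
P[4]: D(K, 0x9F) = 0x86.
P[5]: D(K, 0x40) = 0x27.
P[6]: D(K, 0x85) = 0x6C.

P[1] = 0x5A, P[2] = 0xA0, P[3] = 0x8B, P[4] = 0x86, P[5] = 0x27, P[6] = 0x6C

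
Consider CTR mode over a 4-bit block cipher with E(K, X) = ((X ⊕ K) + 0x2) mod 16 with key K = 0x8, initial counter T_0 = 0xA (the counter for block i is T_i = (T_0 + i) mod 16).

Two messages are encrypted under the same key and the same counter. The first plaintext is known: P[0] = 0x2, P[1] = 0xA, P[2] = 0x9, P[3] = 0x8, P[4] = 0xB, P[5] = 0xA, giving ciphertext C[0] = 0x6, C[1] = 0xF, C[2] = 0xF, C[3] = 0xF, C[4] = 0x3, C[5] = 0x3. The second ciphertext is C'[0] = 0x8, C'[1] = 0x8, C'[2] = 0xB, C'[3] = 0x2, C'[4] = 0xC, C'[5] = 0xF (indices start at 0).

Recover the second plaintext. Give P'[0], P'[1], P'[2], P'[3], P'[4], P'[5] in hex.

In CTR with a reused counter, both messages share the same keystream S_i, so C_i ⊕ C'_i = P_i ⊕ P'_i and thus P'_i = P_i ⊕ C_i ⊕ C'_i.
P'[0]: 0x2 ⊕ 0x6 ⊕ 0x8 = 0xC.
P'[1]: 0xA ⊕ 0xF ⊕ 0x8 = 0xD.
P'[2]: 0x9 ⊕ 0xF ⊕ 0xB = 0xD.
P'[3]: 0x8 ⊕ 0xF ⊕ 0x2 = 0x5.
P'[4]: 0xB ⊕ 0x3 ⊕ 0xC = 0x4.
P'[5]: 0xA ⊕ 0x3 ⊕ 0xF = 0x6.

P'[0] = 0xC, P'[1] = 0xD, P'[2] = 0xD, P'[3] = 0x5, P'[4] = 0x4, P'[5] = 0x6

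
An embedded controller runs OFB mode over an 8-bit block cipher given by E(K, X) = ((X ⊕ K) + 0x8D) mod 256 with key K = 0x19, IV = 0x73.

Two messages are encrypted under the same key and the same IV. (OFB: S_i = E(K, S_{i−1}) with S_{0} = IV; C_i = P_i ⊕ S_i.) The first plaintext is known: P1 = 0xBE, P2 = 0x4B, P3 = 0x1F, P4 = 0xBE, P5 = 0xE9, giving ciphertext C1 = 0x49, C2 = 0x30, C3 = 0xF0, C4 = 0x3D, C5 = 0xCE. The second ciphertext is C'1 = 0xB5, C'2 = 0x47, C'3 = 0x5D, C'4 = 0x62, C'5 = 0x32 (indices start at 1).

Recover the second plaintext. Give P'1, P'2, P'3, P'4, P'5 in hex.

P'1 = 0x42, P'2 = 0x3C, P'3 = 0xB2, P'4 = 0xE1, P'5 = 0x15

In OFB with a reused IV, both messages share the same keystream S_i, so C_i ⊕ C'_i = P_i ⊕ P'_i and thus P'_i = P_i ⊕ C_i ⊕ C'_i.
P'1: 0xBE ⊕ 0x49 ⊕ 0xB5 = 0x42.
P'2: 0x4B ⊕ 0x30 ⊕ 0x47 = 0x3C.
P'3: 0x1F ⊕ 0xF0 ⊕ 0x5D = 0xB2.
P'4: 0xBE ⊕ 0x3D ⊕ 0x62 = 0xE1.
P'5: 0xE9 ⊕ 0xCE ⊕ 0x32 = 0x15.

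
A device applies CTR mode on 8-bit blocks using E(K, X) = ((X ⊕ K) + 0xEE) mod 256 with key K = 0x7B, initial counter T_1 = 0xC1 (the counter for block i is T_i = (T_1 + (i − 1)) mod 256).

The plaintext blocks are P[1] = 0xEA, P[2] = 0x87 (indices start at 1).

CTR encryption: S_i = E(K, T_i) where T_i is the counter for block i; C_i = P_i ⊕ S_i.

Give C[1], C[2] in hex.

C[1] = 0x42, C[2] = 0x20

C[1]: T = 0xC1, S = E(K, T) = 0xA8; 0xEA ⊕ 0xA8 = 0x42.
C[2]: T = 0xC2, S = E(K, T) = 0xA7; 0x87 ⊕ 0xA7 = 0x20.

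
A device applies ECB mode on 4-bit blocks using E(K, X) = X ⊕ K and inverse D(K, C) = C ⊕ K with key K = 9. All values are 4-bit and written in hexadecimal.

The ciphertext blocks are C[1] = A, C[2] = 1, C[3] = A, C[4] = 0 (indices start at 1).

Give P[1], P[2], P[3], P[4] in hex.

P[1] = 3, P[2] = 8, P[3] = 3, P[4] = 9

ECB decryption: P_i = D(K, C_i).
P[1]: D(K, A) = 3.
P[2]: D(K, 1) = 8.
P[3]: D(K, A) = 3.
P[4]: D(K, 0) = 9.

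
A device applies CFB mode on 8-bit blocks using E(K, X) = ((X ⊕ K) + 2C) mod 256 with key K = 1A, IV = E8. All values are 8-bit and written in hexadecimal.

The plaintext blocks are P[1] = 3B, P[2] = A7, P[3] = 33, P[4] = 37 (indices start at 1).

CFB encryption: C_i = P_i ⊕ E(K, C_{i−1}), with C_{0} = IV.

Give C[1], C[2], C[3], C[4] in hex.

C[1] = 25, C[2] = CC, C[3] = 31, C[4] = 60

C[1]: E(K, E8) = 1E; 3B ⊕ 1E = 25.
C[2]: E(K, 25) = 6B; A7 ⊕ 6B = CC.
C[3]: E(K, CC) = 02; 33 ⊕ 02 = 31.
C[4]: E(K, 31) = 57; 37 ⊕ 57 = 60.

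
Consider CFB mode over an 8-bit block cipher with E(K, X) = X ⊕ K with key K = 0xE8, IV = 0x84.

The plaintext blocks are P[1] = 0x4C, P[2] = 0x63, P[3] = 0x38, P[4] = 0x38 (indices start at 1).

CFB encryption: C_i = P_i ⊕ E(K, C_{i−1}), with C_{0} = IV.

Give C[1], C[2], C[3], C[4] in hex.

C[1] = 0x20, C[2] = 0xAB, C[3] = 0x7B, C[4] = 0xAB

C[1]: E(K, 0x84) = 0x6C; 0x4C ⊕ 0x6C = 0x20.
C[2]: E(K, 0x20) = 0xC8; 0x63 ⊕ 0xC8 = 0xAB.
C[3]: E(K, 0xAB) = 0x43; 0x38 ⊕ 0x43 = 0x7B.
C[4]: E(K, 0x7B) = 0x93; 0x38 ⊕ 0x93 = 0xAB.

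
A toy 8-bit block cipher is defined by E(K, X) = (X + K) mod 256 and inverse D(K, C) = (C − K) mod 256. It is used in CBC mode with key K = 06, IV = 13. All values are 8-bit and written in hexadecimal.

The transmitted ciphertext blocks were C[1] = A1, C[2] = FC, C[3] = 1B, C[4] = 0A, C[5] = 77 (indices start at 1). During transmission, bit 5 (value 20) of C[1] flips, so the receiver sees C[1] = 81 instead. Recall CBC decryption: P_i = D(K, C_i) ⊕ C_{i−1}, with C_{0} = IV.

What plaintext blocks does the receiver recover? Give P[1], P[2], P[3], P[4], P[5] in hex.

Only C[1] changed, to 81. In CBC, a change in C_i garbles P_i and flips the same bit in P_{i+1}. Decrypting the received ciphertext:
P[1]: D(K, 81) = 7B; 7B ⊕ 13 = 68.
P[2]: D(K, FC) = F6; F6 ⊕ 81 = 77.
P[3]: D(K, 1B) = 15; 15 ⊕ FC = E9.
P[4]: D(K, 0A) = 04; 04 ⊕ 1B = 1F.
P[5]: D(K, 77) = 71; 71 ⊕ 0A = 7B.
Blocks that differ from the original plaintext: P[1], P[2].

P[1] = 68, P[2] = 77, P[3] = E9, P[4] = 1F, P[5] = 7B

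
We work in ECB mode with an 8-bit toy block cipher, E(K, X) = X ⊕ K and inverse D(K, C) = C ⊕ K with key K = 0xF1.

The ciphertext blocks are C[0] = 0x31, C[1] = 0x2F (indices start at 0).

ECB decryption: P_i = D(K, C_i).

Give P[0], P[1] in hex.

P[0] = 0xC0, P[1] = 0xDE

P[0]: D(K, 0x31) = 0xC0.
P[1]: D(K, 0x2F) = 0xDE.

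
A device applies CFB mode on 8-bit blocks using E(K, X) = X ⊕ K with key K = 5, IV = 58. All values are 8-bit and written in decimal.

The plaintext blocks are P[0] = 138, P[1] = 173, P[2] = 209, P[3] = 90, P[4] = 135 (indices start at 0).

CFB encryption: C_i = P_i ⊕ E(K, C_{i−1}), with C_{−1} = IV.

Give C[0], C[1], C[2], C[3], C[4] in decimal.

C[0]: E(K, 58) = 63; 138 ⊕ 63 = 181.
C[1]: E(K, 181) = 176; 173 ⊕ 176 = 29.
C[2]: E(K, 29) = 24; 209 ⊕ 24 = 201.
C[3]: E(K, 201) = 204; 90 ⊕ 204 = 150.
C[4]: E(K, 150) = 147; 135 ⊕ 147 = 20.

C[0] = 181, C[1] = 29, C[2] = 201, C[3] = 150, C[4] = 20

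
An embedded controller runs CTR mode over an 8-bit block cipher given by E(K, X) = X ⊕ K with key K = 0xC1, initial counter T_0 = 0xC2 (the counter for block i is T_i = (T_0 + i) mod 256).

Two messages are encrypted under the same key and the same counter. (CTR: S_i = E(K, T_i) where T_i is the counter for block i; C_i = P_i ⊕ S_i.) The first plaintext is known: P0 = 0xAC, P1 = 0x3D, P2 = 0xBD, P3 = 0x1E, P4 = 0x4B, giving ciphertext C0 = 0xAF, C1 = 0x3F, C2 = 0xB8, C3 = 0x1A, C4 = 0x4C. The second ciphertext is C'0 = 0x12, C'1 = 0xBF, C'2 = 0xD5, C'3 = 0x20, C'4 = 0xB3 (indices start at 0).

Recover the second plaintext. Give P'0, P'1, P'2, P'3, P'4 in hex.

P'0 = 0x11, P'1 = 0xBD, P'2 = 0xD0, P'3 = 0x24, P'4 = 0xB4

In CTR with a reused counter, both messages share the same keystream S_i, so C_i ⊕ C'_i = P_i ⊕ P'_i and thus P'_i = P_i ⊕ C_i ⊕ C'_i.
P'0: 0xAC ⊕ 0xAF ⊕ 0x12 = 0x11.
P'1: 0x3D ⊕ 0x3F ⊕ 0xBF = 0xBD.
P'2: 0xBD ⊕ 0xB8 ⊕ 0xD5 = 0xD0.
P'3: 0x1E ⊕ 0x1A ⊕ 0x20 = 0x24.
P'4: 0x4B ⊕ 0x4C ⊕ 0xB3 = 0xB4.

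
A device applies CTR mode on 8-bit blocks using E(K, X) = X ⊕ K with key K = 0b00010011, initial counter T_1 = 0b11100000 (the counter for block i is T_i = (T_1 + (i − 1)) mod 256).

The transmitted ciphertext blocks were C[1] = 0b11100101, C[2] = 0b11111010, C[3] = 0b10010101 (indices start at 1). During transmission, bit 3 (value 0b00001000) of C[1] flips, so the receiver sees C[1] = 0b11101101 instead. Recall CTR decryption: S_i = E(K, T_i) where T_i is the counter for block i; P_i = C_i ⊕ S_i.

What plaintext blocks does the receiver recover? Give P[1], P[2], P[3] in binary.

Only C[1] changed, to 0b11101101. In CTR, a change in C_i flips the same bit in P_i only; the keystream is unaffected. Decrypting the received ciphertext:
P[1]: T = 0b11100000, S = E(K, T) = 0b11110011; 0b11101101 ⊕ 0b11110011 = 0b00011110.
P[2]: T = 0b11100001, S = E(K, T) = 0b11110010; 0b11111010 ⊕ 0b11110010 = 0b00001000.
P[3]: T = 0b11100010, S = E(K, T) = 0b11110001; 0b10010101 ⊕ 0b11110001 = 0b01100100.
Blocks that differ from the original plaintext: P[1].

P[1] = 0b00011110, P[2] = 0b00001000, P[3] = 0b01100100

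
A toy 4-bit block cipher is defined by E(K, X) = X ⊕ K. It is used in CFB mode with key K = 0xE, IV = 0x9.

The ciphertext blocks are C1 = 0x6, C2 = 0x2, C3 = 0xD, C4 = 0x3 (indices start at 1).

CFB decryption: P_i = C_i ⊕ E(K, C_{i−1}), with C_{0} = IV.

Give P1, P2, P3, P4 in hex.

P1 = 0x1, P2 = 0xA, P3 = 0x1, P4 = 0x0

P1: E(K, 0x9) = 0x7; 0x6 ⊕ 0x7 = 0x1.
P2: E(K, 0x6) = 0x8; 0x2 ⊕ 0x8 = 0xA.
P3: E(K, 0x2) = 0xC; 0xD ⊕ 0xC = 0x1.
P4: E(K, 0xD) = 0x3; 0x3 ⊕ 0x3 = 0x0.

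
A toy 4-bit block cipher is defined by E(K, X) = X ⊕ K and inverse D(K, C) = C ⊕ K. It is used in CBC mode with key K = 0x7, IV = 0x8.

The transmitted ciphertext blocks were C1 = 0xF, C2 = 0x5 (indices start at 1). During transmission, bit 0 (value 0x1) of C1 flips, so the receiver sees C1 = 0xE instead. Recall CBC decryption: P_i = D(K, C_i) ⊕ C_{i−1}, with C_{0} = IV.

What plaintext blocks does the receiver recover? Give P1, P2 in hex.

P1 = 0x1, P2 = 0xC

Only C1 changed, to 0xE. In CBC, a change in C_i garbles P_i and flips the same bit in P_{i+1}. Decrypting the received ciphertext:
P1: D(K, 0xE) = 0x9; 0x9 ⊕ 0x8 = 0x1.
P2: D(K, 0x5) = 0x2; 0x2 ⊕ 0xE = 0xC.
Blocks that differ from the original plaintext: P1, P2.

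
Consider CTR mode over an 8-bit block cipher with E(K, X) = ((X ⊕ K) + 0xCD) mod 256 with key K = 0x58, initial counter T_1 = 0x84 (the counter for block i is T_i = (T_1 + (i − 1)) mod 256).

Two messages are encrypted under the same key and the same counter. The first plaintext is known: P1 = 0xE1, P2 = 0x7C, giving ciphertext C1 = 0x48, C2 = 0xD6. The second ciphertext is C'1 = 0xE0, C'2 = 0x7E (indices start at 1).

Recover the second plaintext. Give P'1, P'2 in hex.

In CTR with a reused counter, both messages share the same keystream S_i, so C_i ⊕ C'_i = P_i ⊕ P'_i and thus P'_i = P_i ⊕ C_i ⊕ C'_i.
P'1: 0xE1 ⊕ 0x48 ⊕ 0xE0 = 0x49.
P'2: 0x7C ⊕ 0xD6 ⊕ 0x7E = 0xD4.

P'1 = 0x49, P'2 = 0xD4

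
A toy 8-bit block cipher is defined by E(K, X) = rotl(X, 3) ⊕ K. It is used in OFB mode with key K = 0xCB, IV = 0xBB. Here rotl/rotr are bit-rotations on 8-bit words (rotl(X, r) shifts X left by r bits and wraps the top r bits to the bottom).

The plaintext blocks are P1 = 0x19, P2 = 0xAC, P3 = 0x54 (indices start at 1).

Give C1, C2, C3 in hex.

OFB encryption: S_i = E(K, S_{i−1}) with S_{0} = IV; C_i = P_i ⊕ S_i.
C1: S = E(K, 0xBB) = 0x16; 0x19 ⊕ 0x16 = 0x0F.
C2: S = E(K, 0x16) = 0x7B; 0xAC ⊕ 0x7B = 0xD7.
C3: S = E(K, 0x7B) = 0x10; 0x54 ⊕ 0x10 = 0x44.

C1 = 0x0F, C2 = 0xD7, C3 = 0x44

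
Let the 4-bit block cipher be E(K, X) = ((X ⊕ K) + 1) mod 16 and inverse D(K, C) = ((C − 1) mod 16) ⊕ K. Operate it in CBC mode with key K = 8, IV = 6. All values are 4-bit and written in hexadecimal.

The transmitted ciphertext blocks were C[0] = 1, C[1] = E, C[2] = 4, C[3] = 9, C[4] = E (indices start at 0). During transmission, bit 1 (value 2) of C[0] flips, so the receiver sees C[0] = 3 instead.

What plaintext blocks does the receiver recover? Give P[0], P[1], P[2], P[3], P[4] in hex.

P[0] = C, P[1] = 6, P[2] = 5, P[3] = 4, P[4] = C

CBC decryption: P_i = D(K, C_i) ⊕ C_{i−1}, with C_{−1} = IV.
Only C[0] changed, to 3. In CBC, a change in C_i garbles P_i and flips the same bit in P_{i+1}. Decrypting the received ciphertext:
P[0]: D(K, 3) = A; A ⊕ 6 = C.
P[1]: D(K, E) = 5; 5 ⊕ 3 = 6.
P[2]: D(K, 4) = B; B ⊕ E = 5.
P[3]: D(K, 9) = 0; 0 ⊕ 4 = 4.
P[4]: D(K, E) = 5; 5 ⊕ 9 = C.
Blocks that differ from the original plaintext: P[0], P[1].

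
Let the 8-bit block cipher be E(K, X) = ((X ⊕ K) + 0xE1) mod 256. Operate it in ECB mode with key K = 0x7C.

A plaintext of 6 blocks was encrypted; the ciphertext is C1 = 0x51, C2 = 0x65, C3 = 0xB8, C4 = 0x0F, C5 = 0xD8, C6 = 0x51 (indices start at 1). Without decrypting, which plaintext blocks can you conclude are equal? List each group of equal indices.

ECB encrypts each block independently with the same key, so equal ciphertext blocks imply equal plaintext blocks.
C1 = C6 = 0x51, so P1 = P6.

P1 = P6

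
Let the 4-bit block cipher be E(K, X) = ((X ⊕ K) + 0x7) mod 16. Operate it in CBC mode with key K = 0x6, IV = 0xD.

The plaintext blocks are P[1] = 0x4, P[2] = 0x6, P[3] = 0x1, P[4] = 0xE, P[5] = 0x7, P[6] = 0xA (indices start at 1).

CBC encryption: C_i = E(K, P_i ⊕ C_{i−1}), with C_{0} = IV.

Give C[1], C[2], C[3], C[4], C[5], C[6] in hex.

C[1]: P[1] ⊕ 0xD = 0x9; E(K, 0x9) = 0x6.
C[2]: P[2] ⊕ 0x6 = 0x0; E(K, 0x0) = 0xD.
C[3]: P[3] ⊕ 0xD = 0xC; E(K, 0xC) = 0x1.
C[4]: P[4] ⊕ 0x1 = 0xF; E(K, 0xF) = 0x0.
C[5]: P[5] ⊕ 0x0 = 0x7; E(K, 0x7) = 0x8.
C[6]: P[6] ⊕ 0x8 = 0x2; E(K, 0x2) = 0xB.

C[1] = 0x6, C[2] = 0xD, C[3] = 0x1, C[4] = 0x0, C[5] = 0x8, C[6] = 0xB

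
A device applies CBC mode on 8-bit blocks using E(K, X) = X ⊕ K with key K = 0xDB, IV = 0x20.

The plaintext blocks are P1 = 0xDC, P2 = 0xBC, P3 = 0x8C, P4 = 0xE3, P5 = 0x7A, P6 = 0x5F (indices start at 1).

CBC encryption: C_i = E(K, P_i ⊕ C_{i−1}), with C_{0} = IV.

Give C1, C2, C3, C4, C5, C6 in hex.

C1: P1 ⊕ 0x20 = 0xFC; E(K, 0xFC) = 0x27.
C2: P2 ⊕ 0x27 = 0x9B; E(K, 0x9B) = 0x40.
C3: P3 ⊕ 0x40 = 0xCC; E(K, 0xCC) = 0x17.
C4: P4 ⊕ 0x17 = 0xF4; E(K, 0xF4) = 0x2F.
C5: P5 ⊕ 0x2F = 0x55; E(K, 0x55) = 0x8E.
C6: P6 ⊕ 0x8E = 0xD1; E(K, 0xD1) = 0x0A.

C1 = 0x27, C2 = 0x40, C3 = 0x17, C4 = 0x2F, C5 = 0x8E, C6 = 0x0A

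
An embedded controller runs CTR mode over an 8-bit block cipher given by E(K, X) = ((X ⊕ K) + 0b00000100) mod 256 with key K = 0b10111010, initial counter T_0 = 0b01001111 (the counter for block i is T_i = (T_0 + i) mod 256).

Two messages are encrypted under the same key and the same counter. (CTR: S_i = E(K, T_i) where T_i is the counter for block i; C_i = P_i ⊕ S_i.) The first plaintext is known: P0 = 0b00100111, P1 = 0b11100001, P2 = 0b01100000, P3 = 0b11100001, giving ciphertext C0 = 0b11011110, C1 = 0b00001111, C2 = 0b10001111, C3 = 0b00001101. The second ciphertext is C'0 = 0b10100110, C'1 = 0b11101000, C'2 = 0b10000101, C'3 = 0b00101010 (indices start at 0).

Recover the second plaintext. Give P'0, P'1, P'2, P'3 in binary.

P'0 = 0b01011111, P'1 = 0b00000110, P'2 = 0b01101010, P'3 = 0b11000110

In CTR with a reused counter, both messages share the same keystream S_i, so C_i ⊕ C'_i = P_i ⊕ P'_i and thus P'_i = P_i ⊕ C_i ⊕ C'_i.
P'0: 0b00100111 ⊕ 0b11011110 ⊕ 0b10100110 = 0b01011111.
P'1: 0b11100001 ⊕ 0b00001111 ⊕ 0b11101000 = 0b00000110.
P'2: 0b01100000 ⊕ 0b10001111 ⊕ 0b10000101 = 0b01101010.
P'3: 0b11100001 ⊕ 0b00001101 ⊕ 0b00101010 = 0b11000110.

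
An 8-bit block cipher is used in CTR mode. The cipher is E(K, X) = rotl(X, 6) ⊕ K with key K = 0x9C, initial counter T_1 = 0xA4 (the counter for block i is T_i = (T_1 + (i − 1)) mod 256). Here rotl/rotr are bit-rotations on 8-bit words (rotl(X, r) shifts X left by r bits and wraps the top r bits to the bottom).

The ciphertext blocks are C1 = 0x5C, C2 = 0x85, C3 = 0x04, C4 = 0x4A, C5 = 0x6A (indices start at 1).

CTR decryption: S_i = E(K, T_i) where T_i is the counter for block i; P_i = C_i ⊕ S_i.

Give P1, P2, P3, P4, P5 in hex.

P1: T = 0xA4, S = E(K, T) = 0xB5; 0x5C ⊕ 0xB5 = 0xE9.
P2: T = 0xA5, S = E(K, T) = 0xF5; 0x85 ⊕ 0xF5 = 0x70.
P3: T = 0xA6, S = E(K, T) = 0x35; 0x04 ⊕ 0x35 = 0x31.
P4: T = 0xA7, S = E(K, T) = 0x75; 0x4A ⊕ 0x75 = 0x3F.
P5: T = 0xA8, S = E(K, T) = 0xB6; 0x6A ⊕ 0xB6 = 0xDC.

P1 = 0xE9, P2 = 0x70, P3 = 0x31, P4 = 0x3F, P5 = 0xDC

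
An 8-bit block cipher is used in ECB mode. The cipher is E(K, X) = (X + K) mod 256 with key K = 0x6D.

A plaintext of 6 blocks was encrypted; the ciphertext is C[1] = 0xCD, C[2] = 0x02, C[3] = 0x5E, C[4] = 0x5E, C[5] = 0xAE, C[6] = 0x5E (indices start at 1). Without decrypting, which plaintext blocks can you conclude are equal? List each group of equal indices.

ECB encrypts each block independently with the same key, so equal ciphertext blocks imply equal plaintext blocks.
C[3] = C[4] = C[6] = 0x5E, so P[3] = P[4] = P[6].

P[3] = P[4] = P[6]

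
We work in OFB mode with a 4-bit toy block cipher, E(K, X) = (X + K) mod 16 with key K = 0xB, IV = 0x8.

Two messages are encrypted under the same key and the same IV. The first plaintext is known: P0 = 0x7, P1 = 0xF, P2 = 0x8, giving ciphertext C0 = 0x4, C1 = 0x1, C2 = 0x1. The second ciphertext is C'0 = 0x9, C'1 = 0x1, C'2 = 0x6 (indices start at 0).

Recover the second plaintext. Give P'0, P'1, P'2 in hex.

P'0 = 0xA, P'1 = 0xF, P'2 = 0xF

In OFB with a reused IV, both messages share the same keystream S_i, so C_i ⊕ C'_i = P_i ⊕ P'_i and thus P'_i = P_i ⊕ C_i ⊕ C'_i.
P'0: 0x7 ⊕ 0x4 ⊕ 0x9 = 0xA.
P'1: 0xF ⊕ 0x1 ⊕ 0x1 = 0xF.
P'2: 0x8 ⊕ 0x1 ⊕ 0x6 = 0xF.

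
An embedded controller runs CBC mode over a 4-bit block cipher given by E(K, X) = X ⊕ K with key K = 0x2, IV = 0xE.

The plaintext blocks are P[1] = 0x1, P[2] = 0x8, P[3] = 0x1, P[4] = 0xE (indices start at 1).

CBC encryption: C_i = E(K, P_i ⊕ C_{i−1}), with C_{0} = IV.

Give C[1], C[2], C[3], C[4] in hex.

C[1] = 0xD, C[2] = 0x7, C[3] = 0x4, C[4] = 0x8

C[1]: P[1] ⊕ 0xE = 0xF; E(K, 0xF) = 0xD.
C[2]: P[2] ⊕ 0xD = 0x5; E(K, 0x5) = 0x7.
C[3]: P[3] ⊕ 0x7 = 0x6; E(K, 0x6) = 0x4.
C[4]: P[4] ⊕ 0x4 = 0xA; E(K, 0xA) = 0x8.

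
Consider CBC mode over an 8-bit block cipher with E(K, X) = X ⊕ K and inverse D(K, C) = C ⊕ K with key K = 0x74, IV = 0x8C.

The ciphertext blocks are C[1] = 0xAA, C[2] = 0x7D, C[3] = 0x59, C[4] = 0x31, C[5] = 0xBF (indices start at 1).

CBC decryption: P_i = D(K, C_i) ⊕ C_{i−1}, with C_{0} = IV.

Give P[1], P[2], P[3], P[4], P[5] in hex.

P[1]: D(K, 0xAA) = 0xDE; 0xDE ⊕ 0x8C = 0x52.
P[2]: D(K, 0x7D) = 0x09; 0x09 ⊕ 0xAA = 0xA3.
P[3]: D(K, 0x59) = 0x2D; 0x2D ⊕ 0x7D = 0x50.
P[4]: D(K, 0x31) = 0x45; 0x45 ⊕ 0x59 = 0x1C.
P[5]: D(K, 0xBF) = 0xCB; 0xCB ⊕ 0x31 = 0xFA.

P[1] = 0x52, P[2] = 0xA3, P[3] = 0x50, P[4] = 0x1C, P[5] = 0xFA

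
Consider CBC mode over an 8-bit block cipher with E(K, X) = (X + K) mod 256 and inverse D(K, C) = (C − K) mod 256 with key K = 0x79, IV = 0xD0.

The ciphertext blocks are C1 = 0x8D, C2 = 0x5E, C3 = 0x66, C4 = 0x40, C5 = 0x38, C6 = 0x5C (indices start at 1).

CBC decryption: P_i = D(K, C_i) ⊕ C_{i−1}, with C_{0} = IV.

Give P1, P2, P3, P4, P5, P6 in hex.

P1 = 0xC4, P2 = 0x68, P3 = 0xB3, P4 = 0xA1, P5 = 0xFF, P6 = 0xDB

P1: D(K, 0x8D) = 0x14; 0x14 ⊕ 0xD0 = 0xC4.
P2: D(K, 0x5E) = 0xE5; 0xE5 ⊕ 0x8D = 0x68.
P3: D(K, 0x66) = 0xED; 0xED ⊕ 0x5E = 0xB3.
P4: D(K, 0x40) = 0xC7; 0xC7 ⊕ 0x66 = 0xA1.
P5: D(K, 0x38) = 0xBF; 0xBF ⊕ 0x40 = 0xFF.
P6: D(K, 0x5C) = 0xE3; 0xE3 ⊕ 0x38 = 0xDB.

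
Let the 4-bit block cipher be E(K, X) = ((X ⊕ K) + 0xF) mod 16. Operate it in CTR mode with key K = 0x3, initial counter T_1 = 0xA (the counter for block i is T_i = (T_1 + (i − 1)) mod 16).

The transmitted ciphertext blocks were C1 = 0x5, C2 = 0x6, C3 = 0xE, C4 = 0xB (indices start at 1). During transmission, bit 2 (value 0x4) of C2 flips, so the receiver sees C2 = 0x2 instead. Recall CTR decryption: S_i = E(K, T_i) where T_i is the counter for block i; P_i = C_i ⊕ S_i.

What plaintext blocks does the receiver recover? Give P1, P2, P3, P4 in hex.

Only C2 changed, to 0x2. In CTR, a change in C_i flips the same bit in P_i only; the keystream is unaffected. Decrypting the received ciphertext:
P1: T = 0xA, S = E(K, T) = 0x8; 0x5 ⊕ 0x8 = 0xD.
P2: T = 0xB, S = E(K, T) = 0x7; 0x2 ⊕ 0x7 = 0x5.
P3: T = 0xC, S = E(K, T) = 0xE; 0xE ⊕ 0xE = 0x0.
P4: T = 0xD, S = E(K, T) = 0xD; 0xB ⊕ 0xD = 0x6.
Blocks that differ from the original plaintext: P2.

P1 = 0xD, P2 = 0x5, P3 = 0x0, P4 = 0x6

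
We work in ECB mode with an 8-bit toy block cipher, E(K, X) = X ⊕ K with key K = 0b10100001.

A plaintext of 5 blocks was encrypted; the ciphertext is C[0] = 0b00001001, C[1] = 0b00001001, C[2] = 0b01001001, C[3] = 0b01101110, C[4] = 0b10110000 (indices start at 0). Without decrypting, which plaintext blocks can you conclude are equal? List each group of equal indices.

P[0] = P[1]

ECB encrypts each block independently with the same key, so equal ciphertext blocks imply equal plaintext blocks.
C[0] = C[1] = 0b00001001, so P[0] = P[1].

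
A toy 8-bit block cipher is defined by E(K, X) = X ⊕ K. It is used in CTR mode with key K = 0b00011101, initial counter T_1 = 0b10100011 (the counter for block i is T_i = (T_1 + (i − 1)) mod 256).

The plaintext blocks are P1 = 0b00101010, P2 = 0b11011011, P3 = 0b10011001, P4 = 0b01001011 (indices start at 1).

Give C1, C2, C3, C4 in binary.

CTR encryption: S_i = E(K, T_i) where T_i is the counter for block i; C_i = P_i ⊕ S_i.
C1: T = 0b10100011, S = E(K, T) = 0b10111110; 0b00101010 ⊕ 0b10111110 = 0b10010100.
C2: T = 0b10100100, S = E(K, T) = 0b10111001; 0b11011011 ⊕ 0b10111001 = 0b01100010.
C3: T = 0b10100101, S = E(K, T) = 0b10111000; 0b10011001 ⊕ 0b10111000 = 0b00100001.
C4: T = 0b10100110, S = E(K, T) = 0b10111011; 0b01001011 ⊕ 0b10111011 = 0b11110000.

C1 = 0b10010100, C2 = 0b01100010, C3 = 0b00100001, C4 = 0b11110000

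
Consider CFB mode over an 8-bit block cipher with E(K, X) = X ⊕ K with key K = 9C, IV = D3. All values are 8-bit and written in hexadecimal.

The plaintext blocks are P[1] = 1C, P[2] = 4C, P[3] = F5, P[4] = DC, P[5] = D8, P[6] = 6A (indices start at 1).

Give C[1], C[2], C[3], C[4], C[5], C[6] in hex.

C[1] = 53, C[2] = 83, C[3] = EA, C[4] = AA, C[5] = EE, C[6] = 18

CFB encryption: C_i = P_i ⊕ E(K, C_{i−1}), with C_{0} = IV.
C[1]: E(K, D3) = 4F; 1C ⊕ 4F = 53.
C[2]: E(K, 53) = CF; 4C ⊕ CF = 83.
C[3]: E(K, 83) = 1F; F5 ⊕ 1F = EA.
C[4]: E(K, EA) = 76; DC ⊕ 76 = AA.
C[5]: E(K, AA) = 36; D8 ⊕ 36 = EE.
C[6]: E(K, EE) = 72; 6A ⊕ 72 = 18.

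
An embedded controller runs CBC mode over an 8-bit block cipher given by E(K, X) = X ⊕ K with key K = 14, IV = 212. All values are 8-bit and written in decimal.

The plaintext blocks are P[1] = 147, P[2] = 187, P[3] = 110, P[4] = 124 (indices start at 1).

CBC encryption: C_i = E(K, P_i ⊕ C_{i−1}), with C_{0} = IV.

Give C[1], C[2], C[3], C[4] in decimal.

C[1]: P[1] ⊕ 212 = 71; E(K, 71) = 73.
C[2]: P[2] ⊕ 73 = 242; E(K, 242) = 252.
C[3]: P[3] ⊕ 252 = 146; E(K, 146) = 156.
C[4]: P[4] ⊕ 156 = 224; E(K, 224) = 238.

C[1] = 73, C[2] = 252, C[3] = 156, C[4] = 238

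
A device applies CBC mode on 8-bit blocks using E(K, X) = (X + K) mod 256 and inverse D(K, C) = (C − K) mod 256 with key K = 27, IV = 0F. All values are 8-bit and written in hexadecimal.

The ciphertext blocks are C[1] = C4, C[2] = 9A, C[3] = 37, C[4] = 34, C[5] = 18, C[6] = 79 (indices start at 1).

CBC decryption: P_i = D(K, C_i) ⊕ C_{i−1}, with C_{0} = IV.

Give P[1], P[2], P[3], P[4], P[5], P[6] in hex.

P[1]: D(K, C4) = 9D; 9D ⊕ 0F = 92.
P[2]: D(K, 9A) = 73; 73 ⊕ C4 = B7.
P[3]: D(K, 37) = 10; 10 ⊕ 9A = 8A.
P[4]: D(K, 34) = 0D; 0D ⊕ 37 = 3A.
P[5]: D(K, 18) = F1; F1 ⊕ 34 = C5.
P[6]: D(K, 79) = 52; 52 ⊕ 18 = 4A.

P[1] = 92, P[2] = B7, P[3] = 8A, P[4] = 3A, P[5] = C5, P[6] = 4A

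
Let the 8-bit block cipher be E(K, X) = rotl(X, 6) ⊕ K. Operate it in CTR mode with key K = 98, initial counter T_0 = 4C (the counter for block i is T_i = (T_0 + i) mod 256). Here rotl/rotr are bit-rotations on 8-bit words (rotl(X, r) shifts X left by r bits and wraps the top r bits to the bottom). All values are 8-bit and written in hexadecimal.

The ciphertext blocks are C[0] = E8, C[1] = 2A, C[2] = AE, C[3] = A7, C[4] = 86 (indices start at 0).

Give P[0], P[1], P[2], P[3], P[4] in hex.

CTR decryption: S_i = E(K, T_i) where T_i is the counter for block i; P_i = C_i ⊕ S_i.
P[0]: T = 4C, S = E(K, T) = 8B; E8 ⊕ 8B = 63.
P[1]: T = 4D, S = E(K, T) = CB; 2A ⊕ CB = E1.
P[2]: T = 4E, S = E(K, T) = 0B; AE ⊕ 0B = A5.
P[3]: T = 4F, S = E(K, T) = 4B; A7 ⊕ 4B = EC.
P[4]: T = 50, S = E(K, T) = 8C; 86 ⊕ 8C = 0A.

P[0] = 63, P[1] = E1, P[2] = A5, P[3] = EC, P[4] = 0A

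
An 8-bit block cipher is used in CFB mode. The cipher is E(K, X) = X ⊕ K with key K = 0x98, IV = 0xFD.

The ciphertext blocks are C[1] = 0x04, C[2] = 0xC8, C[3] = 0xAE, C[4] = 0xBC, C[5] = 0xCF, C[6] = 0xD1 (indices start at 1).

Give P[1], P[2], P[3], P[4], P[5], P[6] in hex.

P[1] = 0x61, P[2] = 0x54, P[3] = 0xFE, P[4] = 0x8A, P[5] = 0xEB, P[6] = 0x86

CFB decryption: P_i = C_i ⊕ E(K, C_{i−1}), with C_{0} = IV.
P[1]: E(K, 0xFD) = 0x65; 0x04 ⊕ 0x65 = 0x61.
P[2]: E(K, 0x04) = 0x9C; 0xC8 ⊕ 0x9C = 0x54.
P[3]: E(K, 0xC8) = 0x50; 0xAE ⊕ 0x50 = 0xFE.
P[4]: E(K, 0xAE) = 0x36; 0xBC ⊕ 0x36 = 0x8A.
P[5]: E(K, 0xBC) = 0x24; 0xCF ⊕ 0x24 = 0xEB.
P[6]: E(K, 0xCF) = 0x57; 0xD1 ⊕ 0x57 = 0x86.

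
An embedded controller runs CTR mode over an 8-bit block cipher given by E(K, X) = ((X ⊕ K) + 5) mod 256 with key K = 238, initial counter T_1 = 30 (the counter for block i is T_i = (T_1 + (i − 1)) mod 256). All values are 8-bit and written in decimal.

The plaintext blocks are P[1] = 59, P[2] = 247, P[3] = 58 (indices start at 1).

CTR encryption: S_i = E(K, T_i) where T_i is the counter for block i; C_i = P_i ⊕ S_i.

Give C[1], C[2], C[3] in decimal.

C[1]: T = 30, S = E(K, T) = 245; 59 ⊕ 245 = 206.
C[2]: T = 31, S = E(K, T) = 246; 247 ⊕ 246 = 1.
C[3]: T = 32, S = E(K, T) = 211; 58 ⊕ 211 = 233.

C[1] = 206, C[2] = 1, C[3] = 233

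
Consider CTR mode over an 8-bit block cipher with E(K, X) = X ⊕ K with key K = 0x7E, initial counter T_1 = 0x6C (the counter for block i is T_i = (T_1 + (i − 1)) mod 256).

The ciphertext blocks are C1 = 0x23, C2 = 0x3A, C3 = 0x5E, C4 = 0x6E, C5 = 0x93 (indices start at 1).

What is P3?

P3 = 0x4E

CTR decryption: S_i = E(K, T_i) where T_i is the counter for block i; P_i = C_i ⊕ S_i.
P3: T = 0x6E, S = E(K, T) = 0x10; 0x5E ⊕ 0x10 = 0x4E.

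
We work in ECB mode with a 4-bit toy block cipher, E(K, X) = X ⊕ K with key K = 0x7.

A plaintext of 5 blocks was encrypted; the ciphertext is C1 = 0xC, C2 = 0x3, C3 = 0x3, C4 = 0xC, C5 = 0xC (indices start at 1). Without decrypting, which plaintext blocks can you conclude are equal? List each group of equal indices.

ECB encrypts each block independently with the same key, so equal ciphertext blocks imply equal plaintext blocks.
C1 = C4 = C5 = 0xC, so P1 = P4 = P5.
C2 = C3 = 0x3, so P2 = P3.

P1 = P4 = P5; P2 = P3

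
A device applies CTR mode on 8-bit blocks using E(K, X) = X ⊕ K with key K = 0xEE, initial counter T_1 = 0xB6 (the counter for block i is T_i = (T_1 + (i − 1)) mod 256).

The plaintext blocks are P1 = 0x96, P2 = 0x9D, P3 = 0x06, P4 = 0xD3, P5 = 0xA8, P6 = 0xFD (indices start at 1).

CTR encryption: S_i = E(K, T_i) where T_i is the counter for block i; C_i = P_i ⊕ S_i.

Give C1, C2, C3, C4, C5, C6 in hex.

C1: T = 0xB6, S = E(K, T) = 0x58; 0x96 ⊕ 0x58 = 0xCE.
C2: T = 0xB7, S = E(K, T) = 0x59; 0x9D ⊕ 0x59 = 0xC4.
C3: T = 0xB8, S = E(K, T) = 0x56; 0x06 ⊕ 0x56 = 0x50.
C4: T = 0xB9, S = E(K, T) = 0x57; 0xD3 ⊕ 0x57 = 0x84.
C5: T = 0xBA, S = E(K, T) = 0x54; 0xA8 ⊕ 0x54 = 0xFC.
C6: T = 0xBB, S = E(K, T) = 0x55; 0xFD ⊕ 0x55 = 0xA8.

C1 = 0xCE, C2 = 0xC4, C3 = 0x50, C4 = 0x84, C5 = 0xFC, C6 = 0xA8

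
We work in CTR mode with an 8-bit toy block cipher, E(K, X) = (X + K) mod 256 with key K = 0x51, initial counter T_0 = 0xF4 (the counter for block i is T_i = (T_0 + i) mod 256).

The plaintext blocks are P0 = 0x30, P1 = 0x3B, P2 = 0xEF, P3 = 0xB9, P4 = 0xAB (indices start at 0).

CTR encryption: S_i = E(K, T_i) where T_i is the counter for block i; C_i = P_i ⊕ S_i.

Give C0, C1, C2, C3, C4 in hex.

C0: T = 0xF4, S = E(K, T) = 0x45; 0x30 ⊕ 0x45 = 0x75.
C1: T = 0xF5, S = E(K, T) = 0x46; 0x3B ⊕ 0x46 = 0x7D.
C2: T = 0xF6, S = E(K, T) = 0x47; 0xEF ⊕ 0x47 = 0xA8.
C3: T = 0xF7, S = E(K, T) = 0x48; 0xB9 ⊕ 0x48 = 0xF1.
C4: T = 0xF8, S = E(K, T) = 0x49; 0xAB ⊕ 0x49 = 0xE2.

C0 = 0x75, C1 = 0x7D, C2 = 0xA8, C3 = 0xF1, C4 = 0xE2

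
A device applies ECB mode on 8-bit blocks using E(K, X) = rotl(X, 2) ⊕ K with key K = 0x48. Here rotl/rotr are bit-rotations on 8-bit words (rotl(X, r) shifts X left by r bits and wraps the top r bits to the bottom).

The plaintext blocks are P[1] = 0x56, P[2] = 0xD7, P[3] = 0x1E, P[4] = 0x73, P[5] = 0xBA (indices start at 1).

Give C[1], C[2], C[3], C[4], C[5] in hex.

ECB encryption: C_i = E(K, P_i).
C[1]: E(K, 0x56) = 0x11.
C[2]: E(K, 0xD7) = 0x17.
C[3]: E(K, 0x1E) = 0x30.
C[4]: E(K, 0x73) = 0x85.
C[5]: E(K, 0xBA) = 0xA2.

C[1] = 0x11, C[2] = 0x17, C[3] = 0x30, C[4] = 0x85, C[5] = 0xA2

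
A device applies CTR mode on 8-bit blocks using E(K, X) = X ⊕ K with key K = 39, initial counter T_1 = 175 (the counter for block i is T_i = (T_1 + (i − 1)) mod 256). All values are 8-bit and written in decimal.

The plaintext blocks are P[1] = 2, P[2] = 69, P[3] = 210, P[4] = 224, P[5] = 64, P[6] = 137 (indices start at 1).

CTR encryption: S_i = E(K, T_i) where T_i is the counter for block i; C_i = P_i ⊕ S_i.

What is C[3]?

C[3] = 68

C[1]: T = 175, S = E(K, T) = 136; 2 ⊕ 136 = 138.
C[2]: T = 176, S = E(K, T) = 151; 69 ⊕ 151 = 210.
C[3]: T = 177, S = E(K, T) = 150; 210 ⊕ 150 = 68.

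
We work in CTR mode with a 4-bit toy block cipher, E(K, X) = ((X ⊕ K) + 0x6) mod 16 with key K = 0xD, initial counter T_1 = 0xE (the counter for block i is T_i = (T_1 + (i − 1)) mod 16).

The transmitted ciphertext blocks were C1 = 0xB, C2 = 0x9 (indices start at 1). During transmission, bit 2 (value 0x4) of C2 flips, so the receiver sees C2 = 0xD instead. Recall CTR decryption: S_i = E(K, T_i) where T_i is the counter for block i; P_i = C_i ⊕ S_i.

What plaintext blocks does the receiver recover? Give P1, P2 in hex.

P1 = 0x2, P2 = 0x5

Only C2 changed, to 0xD. In CTR, a change in C_i flips the same bit in P_i only; the keystream is unaffected. Decrypting the received ciphertext:
P1: T = 0xE, S = E(K, T) = 0x9; 0xB ⊕ 0x9 = 0x2.
P2: T = 0xF, S = E(K, T) = 0x8; 0xD ⊕ 0x8 = 0x5.
Blocks that differ from the original plaintext: P2.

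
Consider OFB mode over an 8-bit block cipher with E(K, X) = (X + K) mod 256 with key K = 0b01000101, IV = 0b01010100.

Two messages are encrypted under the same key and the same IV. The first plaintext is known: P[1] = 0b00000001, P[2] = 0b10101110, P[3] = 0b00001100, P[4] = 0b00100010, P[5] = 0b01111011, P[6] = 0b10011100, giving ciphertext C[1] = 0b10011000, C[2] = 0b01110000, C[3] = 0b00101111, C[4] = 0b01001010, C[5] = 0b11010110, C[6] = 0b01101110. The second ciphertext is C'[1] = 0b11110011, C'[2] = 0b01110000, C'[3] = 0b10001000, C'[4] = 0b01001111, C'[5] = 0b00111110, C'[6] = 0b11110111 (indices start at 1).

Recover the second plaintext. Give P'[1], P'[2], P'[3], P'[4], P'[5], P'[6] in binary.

P'[1] = 0b01101010, P'[2] = 0b10101110, P'[3] = 0b10101011, P'[4] = 0b00100111, P'[5] = 0b10010011, P'[6] = 0b00000101

In OFB with a reused IV, both messages share the same keystream S_i, so C_i ⊕ C'_i = P_i ⊕ P'_i and thus P'_i = P_i ⊕ C_i ⊕ C'_i.
P'[1]: 0b00000001 ⊕ 0b10011000 ⊕ 0b11110011 = 0b01101010.
P'[2]: 0b10101110 ⊕ 0b01110000 ⊕ 0b01110000 = 0b10101110.
P'[3]: 0b00001100 ⊕ 0b00101111 ⊕ 0b10001000 = 0b10101011.
P'[4]: 0b00100010 ⊕ 0b01001010 ⊕ 0b01001111 = 0b00100111.
P'[5]: 0b01111011 ⊕ 0b11010110 ⊕ 0b00111110 = 0b10010011.
P'[6]: 0b10011100 ⊕ 0b01101110 ⊕ 0b11110111 = 0b00000101.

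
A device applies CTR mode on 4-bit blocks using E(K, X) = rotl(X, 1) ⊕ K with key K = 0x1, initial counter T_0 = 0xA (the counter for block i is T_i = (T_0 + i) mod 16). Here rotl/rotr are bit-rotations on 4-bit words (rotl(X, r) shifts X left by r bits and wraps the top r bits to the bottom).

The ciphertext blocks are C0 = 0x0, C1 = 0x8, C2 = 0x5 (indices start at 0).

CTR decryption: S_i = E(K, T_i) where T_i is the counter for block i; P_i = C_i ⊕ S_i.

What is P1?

P1 = 0xE

P1: T = 0xB, S = E(K, T) = 0x6; 0x8 ⊕ 0x6 = 0xE.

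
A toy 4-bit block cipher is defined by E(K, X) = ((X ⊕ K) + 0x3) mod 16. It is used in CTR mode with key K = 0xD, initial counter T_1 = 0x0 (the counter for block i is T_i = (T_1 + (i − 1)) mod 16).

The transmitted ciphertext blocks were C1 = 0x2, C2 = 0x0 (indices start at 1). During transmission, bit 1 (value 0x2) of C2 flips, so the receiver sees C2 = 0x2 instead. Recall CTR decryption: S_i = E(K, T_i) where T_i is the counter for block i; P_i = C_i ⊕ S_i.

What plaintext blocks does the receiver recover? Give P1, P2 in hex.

Only C2 changed, to 0x2. In CTR, a change in C_i flips the same bit in P_i only; the keystream is unaffected. Decrypting the received ciphertext:
P1: T = 0x0, S = E(K, T) = 0x0; 0x2 ⊕ 0x0 = 0x2.
P2: T = 0x1, S = E(K, T) = 0xF; 0x2 ⊕ 0xF = 0xD.
Blocks that differ from the original plaintext: P2.

P1 = 0x2, P2 = 0xD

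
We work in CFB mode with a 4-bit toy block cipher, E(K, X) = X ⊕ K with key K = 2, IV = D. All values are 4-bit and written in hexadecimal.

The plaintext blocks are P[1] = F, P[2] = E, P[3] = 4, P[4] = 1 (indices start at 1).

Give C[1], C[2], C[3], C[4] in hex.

C[1] = 0, C[2] = C, C[3] = A, C[4] = 9

CFB encryption: C_i = P_i ⊕ E(K, C_{i−1}), with C_{0} = IV.
C[1]: E(K, D) = F; F ⊕ F = 0.
C[2]: E(K, 0) = 2; E ⊕ 2 = C.
C[3]: E(K, C) = E; 4 ⊕ E = A.
C[4]: E(K, A) = 8; 1 ⊕ 8 = 9.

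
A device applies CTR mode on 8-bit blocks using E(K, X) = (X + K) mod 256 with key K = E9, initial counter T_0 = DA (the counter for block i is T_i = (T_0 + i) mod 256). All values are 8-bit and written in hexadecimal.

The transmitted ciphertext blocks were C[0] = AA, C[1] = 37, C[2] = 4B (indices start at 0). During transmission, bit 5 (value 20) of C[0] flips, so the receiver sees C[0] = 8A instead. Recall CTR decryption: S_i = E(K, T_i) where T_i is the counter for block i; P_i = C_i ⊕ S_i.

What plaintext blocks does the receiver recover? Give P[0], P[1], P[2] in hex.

Only C[0] changed, to 8A. In CTR, a change in C_i flips the same bit in P_i only; the keystream is unaffected. Decrypting the received ciphertext:
P[0]: T = DA, S = E(K, T) = C3; 8A ⊕ C3 = 49.
P[1]: T = DB, S = E(K, T) = C4; 37 ⊕ C4 = F3.
P[2]: T = DC, S = E(K, T) = C5; 4B ⊕ C5 = 8E.
Blocks that differ from the original plaintext: P[0].

P[0] = 49, P[1] = F3, P[2] = 8E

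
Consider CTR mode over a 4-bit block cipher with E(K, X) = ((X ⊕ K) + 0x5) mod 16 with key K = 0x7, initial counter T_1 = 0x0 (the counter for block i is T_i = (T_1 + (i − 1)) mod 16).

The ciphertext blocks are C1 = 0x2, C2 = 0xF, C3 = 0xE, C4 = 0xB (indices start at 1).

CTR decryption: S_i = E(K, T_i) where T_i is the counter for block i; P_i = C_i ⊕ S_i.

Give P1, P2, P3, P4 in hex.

P1: T = 0x0, S = E(K, T) = 0xC; 0x2 ⊕ 0xC = 0xE.
P2: T = 0x1, S = E(K, T) = 0xB; 0xF ⊕ 0xB = 0x4.
P3: T = 0x2, S = E(K, T) = 0xA; 0xE ⊕ 0xA = 0x4.
P4: T = 0x3, S = E(K, T) = 0x9; 0xB ⊕ 0x9 = 0x2.

P1 = 0xE, P2 = 0x4, P3 = 0x4, P4 = 0x2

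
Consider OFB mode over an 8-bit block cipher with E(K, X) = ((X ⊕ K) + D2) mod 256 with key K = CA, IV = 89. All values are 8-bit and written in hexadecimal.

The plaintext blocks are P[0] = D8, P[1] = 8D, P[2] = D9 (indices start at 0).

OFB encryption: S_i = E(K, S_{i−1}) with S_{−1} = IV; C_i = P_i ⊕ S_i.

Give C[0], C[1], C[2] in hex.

C[0]: S = E(K, 89) = 15; D8 ⊕ 15 = CD.
C[1]: S = E(K, 15) = B1; 8D ⊕ B1 = 3C.
C[2]: S = E(K, B1) = 4D; D9 ⊕ 4D = 94.

C[0] = CD, C[1] = 3C, C[2] = 94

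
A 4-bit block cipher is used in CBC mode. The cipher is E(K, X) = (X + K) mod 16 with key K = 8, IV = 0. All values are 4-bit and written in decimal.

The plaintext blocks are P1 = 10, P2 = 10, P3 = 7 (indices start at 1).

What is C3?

C3 = 15

CBC encryption: C_i = E(K, P_i ⊕ C_{i−1}), with C_{0} = IV.
C1: P1 ⊕ 0 = 10; E(K, 10) = 2.
C2: P2 ⊕ 2 = 8; E(K, 8) = 0.
C3: P3 ⊕ 0 = 7; E(K, 7) = 15.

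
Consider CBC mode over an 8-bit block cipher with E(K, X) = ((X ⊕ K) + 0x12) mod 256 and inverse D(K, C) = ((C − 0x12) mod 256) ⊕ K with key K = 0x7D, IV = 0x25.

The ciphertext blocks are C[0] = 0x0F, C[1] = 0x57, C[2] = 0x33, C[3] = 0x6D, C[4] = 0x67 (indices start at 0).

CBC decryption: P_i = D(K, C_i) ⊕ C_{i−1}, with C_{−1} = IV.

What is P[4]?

P[4] = 0x45

P[4]: D(K, 0x67) = 0x28; 0x28 ⊕ 0x6D = 0x45.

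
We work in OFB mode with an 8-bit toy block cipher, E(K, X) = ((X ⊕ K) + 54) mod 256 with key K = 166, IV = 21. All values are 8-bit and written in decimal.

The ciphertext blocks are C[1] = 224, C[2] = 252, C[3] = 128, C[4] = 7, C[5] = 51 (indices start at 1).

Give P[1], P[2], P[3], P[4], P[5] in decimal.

OFB decryption: S_i = E(K, S_{i−1}) with S_{0} = IV; P_i = C_i ⊕ S_i.
P[1]: S = E(K, 21) = 233; 224 ⊕ 233 = 9.
P[2]: S = E(K, 233) = 133; 252 ⊕ 133 = 121.
P[3]: S = E(K, 133) = 89; 128 ⊕ 89 = 217.
P[4]: S = E(K, 89) = 53; 7 ⊕ 53 = 50.
P[5]: S = E(K, 53) = 201; 51 ⊕ 201 = 250.

P[1] = 9, P[2] = 121, P[3] = 217, P[4] = 50, P[5] = 250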